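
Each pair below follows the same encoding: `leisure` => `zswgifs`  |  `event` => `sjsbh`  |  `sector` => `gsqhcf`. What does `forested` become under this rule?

Compare letters: l→z is +14, e→s is +14, i→w is +14 — a constant shift. This is a Caesar cipher with shift 14.
Applying it to forested: f+14=t, o+14=c, r+14=f, e+14=s, s+14=g, t+14=h, e+14=s, d+14=r.

tcfsghsr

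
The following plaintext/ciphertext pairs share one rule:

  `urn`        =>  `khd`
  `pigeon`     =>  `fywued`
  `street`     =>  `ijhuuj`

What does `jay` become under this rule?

Compare letters: u→k is +16, r→h is +16, n→d is +16 — a constant shift. It's a constant shift of +16 (ROT16).
On jay: j+16=z, a+16=q, y+16=o.

zqo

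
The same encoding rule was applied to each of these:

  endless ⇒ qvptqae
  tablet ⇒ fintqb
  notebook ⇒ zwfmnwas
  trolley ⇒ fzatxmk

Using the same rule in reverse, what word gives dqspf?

right

Shifts by position in endless: pos 0: e→q (+12), pos 1: n→v (+8), pos 2: d→p (+12), pos 3: l→t (+8) — repeating every 2. A repeating key of period 2 is used — shifts +12, +8 over and over.
Undoing it on dqspf: d−12=r, q−8=i, s−12=g, p−8=h, f−12=t.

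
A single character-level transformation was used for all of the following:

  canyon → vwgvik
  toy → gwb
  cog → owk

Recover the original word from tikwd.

The output letters match the input read backwards, each shifted +8: canyon reversed is noynac. The word is reversed, then every letter is shifted forward by 8.
Undoing it on tikwd: shift back: t−8=l, i−8=a, k−8=c, w−8=o, d−8=v → lacov; then reverse → vocal.

vocal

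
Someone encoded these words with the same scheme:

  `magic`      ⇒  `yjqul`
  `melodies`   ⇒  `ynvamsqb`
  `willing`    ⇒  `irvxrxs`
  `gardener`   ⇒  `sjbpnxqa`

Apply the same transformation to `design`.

pncupx

Shifts by position in magic: pos 0: m→y (+12), pos 1: a→j (+9), pos 2: g→q (+10), pos 3: i→u (+12), pos 4: c→l (+9) — repeating every 3. It's a Vigenère-style cipher with numeric key [12,9,10]: position i shifts by key[i mod 3].
Applying it to design: d+12=p, e+9=n, s+10=c, i+12=u, g+9=p, n+10=x.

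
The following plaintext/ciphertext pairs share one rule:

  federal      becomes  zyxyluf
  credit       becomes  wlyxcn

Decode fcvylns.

Every letter moves 20 places later in the alphabet, wrapping around z→a.
Reversing it on fcvylns: f−20=l, c−20=i, v−20=b, y−20=e, l−20=r, n−20=t, s−20=y.

liberty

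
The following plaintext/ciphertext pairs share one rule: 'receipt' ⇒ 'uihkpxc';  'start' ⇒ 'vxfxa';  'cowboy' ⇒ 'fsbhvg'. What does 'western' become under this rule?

zixzlzw

The shift increases by 1 at each position, starting from +3: 3, 4, 5, ….
On western: w+3=z, e+4=i, s+5=x, t+6=z, e+7=l, r+8=z, n+9=w.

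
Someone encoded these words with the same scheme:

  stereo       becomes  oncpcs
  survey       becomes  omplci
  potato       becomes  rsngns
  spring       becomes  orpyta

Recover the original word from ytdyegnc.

This is an affine cipher: with a=0,…,z=25, each position x becomes (25x+6) mod 26.
Reversing it on ytdyegnc: y(24)→25·(24−6)≡8=i; t(19)→25·(19−6)≡13=n; d(3)→25·(3−6)≡3=d; y(24)→25·(24−6)≡8=i; e(4)→25·(4−6)≡2=c; g(6)→25·(6−6)≡0=a; n(13)→25·(13−6)≡19=t; c(2)→25·(2−6)≡4=e (all mod 26).

indicate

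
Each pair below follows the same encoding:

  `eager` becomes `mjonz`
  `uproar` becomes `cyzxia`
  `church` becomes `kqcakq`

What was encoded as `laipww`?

dragon

Shifts by position in eager: pos 0: e→m (+8), pos 1: a→j (+9), pos 2: g→o (+8), pos 3: e→n (+9) — repeating every 2. A repeating key of period 2 is used — shifts +8, +9 over and over.
Reversing it on laipww: l−8=d, a−9=r, i−8=a, p−9=g, w−8=o, w−9=n.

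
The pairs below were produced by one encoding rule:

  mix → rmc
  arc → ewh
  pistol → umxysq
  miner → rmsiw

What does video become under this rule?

amiis

The shift depends on letter class: consonant m→r is +5, but vowel i→m is +4. Two shifts are in play — +4 for a/e/i/o/u, +5 for every other letter.
On video: v(cons)+5=a, i(vowel)+4=m, d(cons)+5=i, e(vowel)+4=i, o(vowel)+4=s.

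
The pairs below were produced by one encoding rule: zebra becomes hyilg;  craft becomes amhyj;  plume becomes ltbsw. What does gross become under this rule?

zzvyn

The output letters match the input read backwards, each shifted +7: zebra reversed is arbez. Two steps: reverse the string, then apply a Caesar shift of +7.
Applying it to gross: reverse → ssorg; then shift: s+7=z, s+7=z, o+7=v, r+7=y, g+7=n.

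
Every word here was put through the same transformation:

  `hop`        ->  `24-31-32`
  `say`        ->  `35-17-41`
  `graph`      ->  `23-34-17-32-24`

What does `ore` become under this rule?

31-34-21

h is letter #8 and maps to 24: an offset of 16. The number is (letter's place in the alphabet, a=1) + 16.
For ore: o=15→31, r=18→34, e=5→21.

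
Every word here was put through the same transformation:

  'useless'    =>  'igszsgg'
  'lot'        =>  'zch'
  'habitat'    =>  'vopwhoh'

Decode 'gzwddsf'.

Compare letters: u→i is +14, s→g is +14, e→s is +14 — a constant shift. Each letter is shifted forward by 14 in the alphabet (a Caesar shift of +14).
Undoing it on gzwddsf: g−14=s, z−14=l, w−14=i, d−14=p, d−14=p, s−14=e, f−14=r.

slipper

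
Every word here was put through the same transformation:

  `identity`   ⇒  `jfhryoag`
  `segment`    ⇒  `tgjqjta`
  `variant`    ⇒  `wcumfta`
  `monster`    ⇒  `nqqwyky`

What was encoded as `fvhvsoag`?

In identity: i→j is +1, d→f is +2, e→h is +3, n→r is +4 — the shift increases by 1 each position. The shift increases by 1 at each position, starting from +1: 1, 2, 3, ….
Reversing it on fvhvsoag: f−1=e, v−2=t, h−3=e, v−4=r, s−5=n, o−6=i, a−7=t, g−8=y.

eternity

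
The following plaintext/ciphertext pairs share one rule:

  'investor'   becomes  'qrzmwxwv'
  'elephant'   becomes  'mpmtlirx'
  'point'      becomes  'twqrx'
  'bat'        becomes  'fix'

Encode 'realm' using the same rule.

The shift depends on letter class: consonant n→r is +4, but vowel i→q is +8. The rule splits by letter class: vowels +8, consonants +4.
For realm: r(cons)+4=v, e(vowel)+8=m, a(vowel)+8=i, l(cons)+4=p, m(cons)+4=q.

vmipq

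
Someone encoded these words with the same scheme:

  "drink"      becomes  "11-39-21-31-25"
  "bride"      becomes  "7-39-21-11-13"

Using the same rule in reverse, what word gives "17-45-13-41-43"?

d(#4)→11 and r(#18)→39: differences scale by 2, so n = 2·pos + 3. Each letter becomes 2×(its alphabet position, a=1..z=26) + 3.
Undoing it on 17-45-13-41-43: 17→(17−3)÷2=7=g, 45→(45−3)÷2=21=u, 13→(13−3)÷2=5=e, 41→(41−3)÷2=19=s, 43→(43−3)÷2=20=t.

guest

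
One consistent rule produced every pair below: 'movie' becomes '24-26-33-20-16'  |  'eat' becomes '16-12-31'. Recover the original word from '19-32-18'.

hug

m is letter #13 and maps to 24: an offset of 11. The number is (letter's place in the alphabet, a=1) + 11.
Undoing it on 19-32-18: 19→(19−11)÷1=8=h, 32→(32−11)÷1=21=u, 18→(18−11)÷1=7=g.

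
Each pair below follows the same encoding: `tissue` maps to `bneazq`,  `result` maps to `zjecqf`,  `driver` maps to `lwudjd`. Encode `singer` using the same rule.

The shifts repeat in a cycle of length 3: positions 0,1,… shift by +8, +5, +12, then the pattern repeats.
On singer: s+8=a, i+5=n, n+12=z, g+8=o, e+5=j, r+12=d.

anzojd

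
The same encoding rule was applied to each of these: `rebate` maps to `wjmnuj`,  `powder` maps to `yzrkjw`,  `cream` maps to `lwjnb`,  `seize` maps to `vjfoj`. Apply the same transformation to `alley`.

nccjp

r(17)→w(22) and e(4)→j(9) fit y≡25x+13 (mod 26); the inverse of 25 mod 26 is 25. Treating letters as 0–25, the rule is x ↦ 25x + 13 (mod 26).
Applying it to alley: a(0)→25·0+13≡13=n; l(11)→25·11+13≡2=c; l(11)→25·11+13≡2=c; e(4)→25·4+13≡9=j; y(24)→25·24+13≡15=p (all mod 26).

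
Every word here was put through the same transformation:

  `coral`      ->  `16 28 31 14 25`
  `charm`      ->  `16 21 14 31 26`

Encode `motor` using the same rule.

26 28 33 28 31

c is letter #3 and maps to 16: an offset of 13. Letters become their 1-based position plus 13 (so a→14, b→15, …).
On motor: m=13→26, o=15→28, t=20→33, o=15→28, r=18→31.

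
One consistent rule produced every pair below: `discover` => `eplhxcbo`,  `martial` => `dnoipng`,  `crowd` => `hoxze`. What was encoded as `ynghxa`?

This is an affine cipher: with a=0,…,z=25, each position x becomes (23x+13) mod 26.
Undoing it on ynghxa: y(24)→17·(24−13)≡5=f; n(13)→17·(13−13)≡0=a; g(6)→17·(6−13)≡11=l; h(7)→17·(7−13)≡2=c; x(23)→17·(23−13)≡14=o; a(0)→17·(0−13)≡13=n (all mod 26).

falcon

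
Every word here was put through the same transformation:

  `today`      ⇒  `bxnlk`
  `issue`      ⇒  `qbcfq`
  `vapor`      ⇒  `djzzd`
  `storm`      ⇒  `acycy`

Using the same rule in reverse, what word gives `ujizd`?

mayor

The shift increases by 1 at each position, starting from +8: 8, 9, 10, ….
Reversing it on ujizd: u−8=m, j−9=a, i−10=y, z−11=o, d−12=r.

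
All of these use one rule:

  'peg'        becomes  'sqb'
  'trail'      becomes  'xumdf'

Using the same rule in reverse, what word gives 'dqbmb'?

The output letters match the input read backwards, each shifted +12: peg reversed is gep. Two steps: reverse the string, then apply a Caesar shift of +12.
Decoding dqbmb: shift back: d−12=r, q−12=e, b−12=p, m−12=a, b−12=p → repap; then reverse → paper.

paper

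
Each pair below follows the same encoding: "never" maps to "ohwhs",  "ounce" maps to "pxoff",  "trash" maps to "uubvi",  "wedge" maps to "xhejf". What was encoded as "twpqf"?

Shifts by position in never: pos 0: n→o (+1), pos 1: e→h (+3), pos 2: v→w (+1), pos 3: e→h (+3) — repeating every 2. The shifts repeat in a cycle of length 2: positions 0,1,… shift by +1, +3, then the pattern repeats.
Decoding twpqf: t−1=s, w−3=t, p−1=o, q−3=n, f−1=e.

stone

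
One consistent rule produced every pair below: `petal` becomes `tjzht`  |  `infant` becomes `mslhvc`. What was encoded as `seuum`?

Each letter shifts forward by (position + 4), i.e. 4, 5, 6, … — the shift grows by one for each successive letter.
Decoding seuum: s−4=o, e−5=z, u−6=o, u−7=n, m−8=e.

ozone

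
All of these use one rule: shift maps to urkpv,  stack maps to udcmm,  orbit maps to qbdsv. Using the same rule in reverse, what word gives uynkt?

Shifts by position in shift: pos 0: s→u (+2), pos 1: h→r (+10), pos 2: i→k (+2), pos 3: f→p (+10) — repeating every 2. The shifts repeat in a cycle of length 2: positions 0,1,… shift by +2, +10, then the pattern repeats.
Decoding uynkt: u−2=s, y−10=o, n−2=l, k−10=a, t−2=r.

solar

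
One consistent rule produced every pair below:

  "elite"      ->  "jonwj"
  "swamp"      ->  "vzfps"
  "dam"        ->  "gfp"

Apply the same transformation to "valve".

Vowels shift forward by 5 and consonants shift forward by 3.
Applying it to valve: v(cons)+3=y, a(vowel)+5=f, l(cons)+3=o, v(cons)+3=y, e(vowel)+5=j.

yfoyj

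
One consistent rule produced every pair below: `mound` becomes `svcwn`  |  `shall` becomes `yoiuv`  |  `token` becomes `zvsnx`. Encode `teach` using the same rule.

In mound: m→s is +6, o→v is +7, u→c is +8, n→w is +9 — the shift increases by 1 each position. Letter i (0-indexed) is shifted by i+6, so successive shifts are 6, 7, 8, ….
For teach: t+6=z, e+7=l, a+8=i, c+9=l, h+10=r.

zlilr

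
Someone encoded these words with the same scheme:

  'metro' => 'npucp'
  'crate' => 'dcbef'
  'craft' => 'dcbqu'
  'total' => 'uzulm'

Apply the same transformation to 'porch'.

A repeating key of period 2 is used — shifts +1, +11 over and over.
For porch: p+1=q, o+11=z, r+1=s, c+11=n, h+1=i.

qzsni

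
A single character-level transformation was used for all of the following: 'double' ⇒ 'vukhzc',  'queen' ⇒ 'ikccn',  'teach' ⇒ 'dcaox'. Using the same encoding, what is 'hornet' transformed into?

xupncd

d(3)→v(21) and o(14)→u(20) fit y≡7x+0 (mod 26); the inverse of 7 mod 26 is 15. This is an affine cipher: with a=0,…,z=25, each position x becomes (7x+0) mod 26.
On hornet: h(7)→7·7+0≡23=x; o(14)→7·14+0≡20=u; r(17)→7·17+0≡15=p; n(13)→7·13+0≡13=n; e(4)→7·4+0≡2=c; t(19)→7·19+0≡3=d (all mod 26).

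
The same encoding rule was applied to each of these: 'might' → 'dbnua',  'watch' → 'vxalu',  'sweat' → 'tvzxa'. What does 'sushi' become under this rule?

m(12)→d(3) and i(8)→b(1) fit y≡7x+23 (mod 26); the inverse of 7 mod 26 is 15. This is an affine cipher: with a=0,…,z=25, each position x becomes (7x+23) mod 26.
For sushi: s(18)→7·18+23≡19=t; u(20)→7·20+23≡7=h; s(18)→7·18+23≡19=t; h(7)→7·7+23≡20=u; i(8)→7·8+23≡1=b (all mod 26).

thtub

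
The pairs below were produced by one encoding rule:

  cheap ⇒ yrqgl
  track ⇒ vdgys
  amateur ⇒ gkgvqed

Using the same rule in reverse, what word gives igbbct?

c(2)→y(24) and h(7)→r(17) fit y≡9x+6 (mod 26); the inverse of 9 mod 26 is 3. Each letter's alphabet position (a=0..z=25) is mapped through 9·x+6 mod 26 — an affine cipher.
Decoding igbbct: i(8)→3·(8−6)≡6=g; g(6)→3·(6−6)≡0=a; b(1)→3·(1−6)≡11=l; b(1)→3·(1−6)≡11=l; c(2)→3·(2−6)≡14=o; t(19)→3·(19−6)≡13=n (all mod 26).

gallon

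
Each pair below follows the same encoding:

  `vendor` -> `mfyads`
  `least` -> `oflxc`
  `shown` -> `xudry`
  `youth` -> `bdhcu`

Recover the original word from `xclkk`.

staff

v(21)→m(12) and e(4)→f(5) fit y≡5x+11 (mod 26); the inverse of 5 mod 26 is 21. Treating letters as 0–25, the rule is x ↦ 5x + 11 (mod 26).
Reversing it on xclkk: x(23)→21·(23−11)≡18=s; c(2)→21·(2−11)≡19=t; l(11)→21·(11−11)≡0=a; k(10)→21·(10−11)≡5=f; k(10)→21·(10−11)≡5=f (all mod 26).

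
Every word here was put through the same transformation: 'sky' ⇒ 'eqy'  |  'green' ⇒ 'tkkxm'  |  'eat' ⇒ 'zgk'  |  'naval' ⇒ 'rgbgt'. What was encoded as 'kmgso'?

Read the word backwards and shift each letter +6.
Undoing it on kmgso: shift back: k−6=e, m−6=g, g−6=a, s−6=m, o−6=i → egami; then reverse → image.

image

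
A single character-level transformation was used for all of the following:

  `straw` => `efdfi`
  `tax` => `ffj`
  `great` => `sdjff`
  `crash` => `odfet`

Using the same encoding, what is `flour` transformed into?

rxtzd

The shift depends on letter class: consonant s→e is +12, but vowel a→f is +5. Two shifts are in play — +5 for a/e/i/o/u, +12 for every other letter.
For flour: f(cons)+12=r, l(cons)+12=x, o(vowel)+5=t, u(vowel)+5=z, r(cons)+12=d.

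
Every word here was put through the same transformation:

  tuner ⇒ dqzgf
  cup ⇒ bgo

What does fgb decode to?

put

The output letters match the input read backwards, each shifted +12: tuner reversed is renut. Read the word backwards and shift each letter +12.
Reversing it on fgb: shift back: f−12=t, g−12=u, b−12=p → tup; then reverse → put.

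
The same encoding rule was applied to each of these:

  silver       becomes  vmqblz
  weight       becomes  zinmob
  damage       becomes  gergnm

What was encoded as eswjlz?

The shift increases by 1 at each position, starting from +3: 3, 4, 5, ….
Undoing it on eswjlz: e−3=b, s−4=o, w−5=r, j−6=d, l−7=e, z−8=r.

border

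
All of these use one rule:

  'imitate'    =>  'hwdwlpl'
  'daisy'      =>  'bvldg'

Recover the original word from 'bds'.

The output letters match the input read backwards, each shifted +3: imitate reversed is etatimi. Read the word backwards and shift each letter +3.
Undoing it on bds: shift back: b−3=y, d−3=a, s−3=p → yap; then reverse → pay.

pay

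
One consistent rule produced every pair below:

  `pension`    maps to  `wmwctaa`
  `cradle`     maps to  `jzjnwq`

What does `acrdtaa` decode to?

In pension: p→w is +7, e→m is +8, n→w is +9, s→c is +10 — the shift increases by 1 each position. Each letter shifts forward by (position + 7), i.e. 7, 8, 9, … — the shift grows by one for each successive letter.
Decoding acrdtaa: a−7=t, c−8=u, r−9=i, d−10=t, t−11=i, a−12=o, a−13=n.

tuition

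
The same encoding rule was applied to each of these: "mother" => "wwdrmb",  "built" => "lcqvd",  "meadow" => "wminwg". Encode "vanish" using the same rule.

The shift depends on letter class: consonant m→w is +10, but vowel o→w is +8. The rule splits by letter class: vowels +8, consonants +10.
For vanish: v(cons)+10=f, a(vowel)+8=i, n(cons)+10=x, i(vowel)+8=q, s(cons)+10=c, h(cons)+10=r.

fixqcr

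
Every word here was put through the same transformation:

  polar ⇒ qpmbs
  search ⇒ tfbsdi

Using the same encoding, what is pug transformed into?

Compare letters: p→q is +1, o→p is +1, l→m is +1 — a constant shift. This is a Caesar cipher with shift 1.
For pug: p+1=q, u+1=v, g+1=h.

qvh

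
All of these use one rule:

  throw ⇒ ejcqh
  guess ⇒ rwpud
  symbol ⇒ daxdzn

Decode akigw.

Shifts by position in throw: pos 0: t→e (+11), pos 1: h→j (+2), pos 2: r→c (+11), pos 3: o→q (+2) — repeating every 2. A repeating key of period 2 is used — shifts +11, +2 over and over.
Decoding akigw: a−11=p, k−2=i, i−11=x, g−2=e, w−11=l.

pixel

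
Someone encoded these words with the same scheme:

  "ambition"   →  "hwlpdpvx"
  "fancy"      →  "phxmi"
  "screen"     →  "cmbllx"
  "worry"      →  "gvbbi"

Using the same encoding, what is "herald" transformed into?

rlbhvn

The shift depends on letter class: consonant m→w is +10, but vowel a→h is +7. Two shifts are in play — +7 for a/e/i/o/u, +10 for every other letter.
Applying it to herald: h(cons)+10=r, e(vowel)+7=l, r(cons)+10=b, a(vowel)+7=h, l(cons)+10=v, d(cons)+10=n.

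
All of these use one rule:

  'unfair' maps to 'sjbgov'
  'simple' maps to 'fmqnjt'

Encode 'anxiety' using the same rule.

The output letters match the input read backwards, each shifted +1: unfair reversed is riafnu. Read the word backwards and shift each letter +1.
For anxiety: reverse → yteixna; then shift: y+1=z, t+1=u, e+1=f, i+1=j, x+1=y, n+1=o, a+1=b.

zufjyob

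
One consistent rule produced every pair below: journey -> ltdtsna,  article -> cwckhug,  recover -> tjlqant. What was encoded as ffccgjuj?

database

Shifts by position in journey: pos 0: j→l (+2), pos 1: o→t (+5), pos 2: u→d (+9), pos 3: r→t (+2), pos 4: n→s (+5), pos 5: e→n (+9) — repeating every 3. The shifts repeat in a cycle of length 3: positions 0,1,… shift by +2, +5, +9, then the pattern repeats.
Reversing it on ffccgjuj: f−2=d, f−5=a, c−9=t, c−2=a, g−5=b, j−9=a, u−2=s, j−5=e.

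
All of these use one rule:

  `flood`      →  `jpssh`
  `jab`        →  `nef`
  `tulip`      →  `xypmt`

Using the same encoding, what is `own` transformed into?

Compare letters: f→j is +4, l→p is +4, o→s is +4 — a constant shift. It's a constant shift of +4 (ROT4).
For own: o+4=s, w+4=a, n+4=r.

sar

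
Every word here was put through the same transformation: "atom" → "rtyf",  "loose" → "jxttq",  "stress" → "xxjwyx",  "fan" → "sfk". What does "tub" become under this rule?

The output letters match the input read backwards, each shifted +5: atom reversed is mota. The word is reversed, then every letter is shifted forward by 5.
Applying it to tub: reverse → but; then shift: b+5=g, u+5=z, t+5=y.

gzy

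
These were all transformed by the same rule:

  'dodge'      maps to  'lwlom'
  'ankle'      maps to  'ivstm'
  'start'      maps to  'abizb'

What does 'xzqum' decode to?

prime

Compare letters: d→l is +8, o→w is +8, d→l is +8 — a constant shift. It's a constant shift of +8 (ROT8).
Undoing it on xzqum: x−8=p, z−8=r, q−8=i, u−8=m, m−8=e.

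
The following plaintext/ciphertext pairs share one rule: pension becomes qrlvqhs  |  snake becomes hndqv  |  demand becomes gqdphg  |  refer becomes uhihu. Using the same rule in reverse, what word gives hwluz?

The output letters match the input read backwards, each shifted +3: pension reversed is noisnep. Two steps: reverse the string, then apply a Caesar shift of +3.
Undoing it on hwluz: shift back: h−3=e, w−3=t, l−3=i, u−3=r, z−3=w → etirw; then reverse → write.

write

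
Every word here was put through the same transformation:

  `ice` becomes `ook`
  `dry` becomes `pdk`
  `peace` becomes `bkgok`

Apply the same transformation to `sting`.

efozs

Two shifts are in play — +6 for a/e/i/o/u, +12 for every other letter.
On sting: s(cons)+12=e, t(cons)+12=f, i(vowel)+6=o, n(cons)+12=z, g(cons)+12=s.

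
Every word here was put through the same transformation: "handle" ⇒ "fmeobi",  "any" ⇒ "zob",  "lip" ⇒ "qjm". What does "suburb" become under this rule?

csvcvt

Read the word backwards and shift each letter +1.
For suburb: reverse → brubus; then shift: b+1=c, r+1=s, u+1=v, b+1=c, u+1=v, s+1=t.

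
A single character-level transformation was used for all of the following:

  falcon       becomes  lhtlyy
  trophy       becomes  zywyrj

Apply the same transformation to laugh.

rhcpr

In falcon: f→l is +6, a→h is +7, l→t is +8, c→l is +9 — the shift increases by 1 each position. Letter i (0-indexed) is shifted by i+6, so successive shifts are 6, 7, 8, ….
On laugh: l+6=r, a+7=h, u+8=c, g+9=p, h+10=r.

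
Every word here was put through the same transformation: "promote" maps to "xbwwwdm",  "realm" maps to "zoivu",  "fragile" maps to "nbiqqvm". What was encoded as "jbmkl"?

Shifts by position in promote: pos 0: p→x (+8), pos 1: r→b (+10), pos 2: o→w (+8), pos 3: m→w (+10) — repeating every 2. The shifts repeat in a cycle of length 2: positions 0,1,… shift by +8, +10, then the pattern repeats.
Decoding jbmkl: j−8=b, b−10=r, m−8=e, k−10=a, l−8=d.

bread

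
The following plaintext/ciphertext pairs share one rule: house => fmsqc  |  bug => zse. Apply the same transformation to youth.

wmsrf

Every letter moves 24 places later in the alphabet, wrapping around z→a.
For youth: y+24=w, o+24=m, u+24=s, t+24=r, h+24=f.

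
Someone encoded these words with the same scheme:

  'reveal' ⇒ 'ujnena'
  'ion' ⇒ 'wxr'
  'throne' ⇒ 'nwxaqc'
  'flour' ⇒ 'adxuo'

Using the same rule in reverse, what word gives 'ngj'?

axe

The output letters match the input read backwards, each shifted +9: reveal reversed is laever. Read the word backwards and shift each letter +9.
Undoing it on ngj: shift back: n−9=e, g−9=x, j−9=a → exa; then reverse → axe.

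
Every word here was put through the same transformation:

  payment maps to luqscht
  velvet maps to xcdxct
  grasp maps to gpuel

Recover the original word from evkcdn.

Each letter's alphabet position (a=0..z=25) is mapped through 15·x+20 mod 26 — an affine cipher.
Reversing it on evkcdn: e(4)→7·(4−20)≡18=s; v(21)→7·(21−20)≡7=h; k(10)→7·(10−20)≡8=i; c(2)→7·(2−20)≡4=e; d(3)→7·(3−20)≡11=l; n(13)→7·(13−20)≡3=d (all mod 26).

shield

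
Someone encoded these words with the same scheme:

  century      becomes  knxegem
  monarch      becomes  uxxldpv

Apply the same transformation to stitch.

Letter i (0-indexed) is shifted by i+8, so successive shifts are 8, 9, 10, ….
Applying it to stitch: s+8=a, t+9=c, i+10=s, t+11=e, c+12=o, h+13=u.

acseou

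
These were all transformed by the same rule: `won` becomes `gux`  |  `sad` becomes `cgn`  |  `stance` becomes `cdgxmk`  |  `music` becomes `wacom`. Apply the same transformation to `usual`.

The shift depends on letter class: consonant w→g is +10, but vowel o→u is +6. Two shifts are in play — +6 for a/e/i/o/u, +10 for every other letter.
Applying it to usual: u(vowel)+6=a, s(cons)+10=c, u(vowel)+6=a, a(vowel)+6=g, l(cons)+10=v.

acagv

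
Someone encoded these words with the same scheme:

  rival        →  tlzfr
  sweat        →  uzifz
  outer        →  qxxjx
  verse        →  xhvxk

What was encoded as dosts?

bloom

The shift increases by 1 at each position, starting from +2: 2, 3, 4, ….
Reversing it on dosts: d−2=b, o−3=l, s−4=o, t−5=o, s−6=m.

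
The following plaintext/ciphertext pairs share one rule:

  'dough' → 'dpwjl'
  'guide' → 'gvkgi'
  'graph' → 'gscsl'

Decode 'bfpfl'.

In dough: d→d is +0, o→p is +1, u→w is +2, g→j is +3 — the shift increases by 1 each position. Letter i (0-indexed) is shifted by i+0, so successive shifts are 0, 1, 2, ….
Undoing it on bfpfl: b−0=b, f−1=e, p−2=n, f−3=c, l−4=h.

bench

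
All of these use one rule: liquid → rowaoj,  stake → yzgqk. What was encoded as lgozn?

Compare letters: l→r is +6, i→o is +6, q→w is +6 — a constant shift. This is a Caesar cipher with shift 6.
Decoding lgozn: l−6=f, g−6=a, o−6=i, z−6=t, n−6=h.

faith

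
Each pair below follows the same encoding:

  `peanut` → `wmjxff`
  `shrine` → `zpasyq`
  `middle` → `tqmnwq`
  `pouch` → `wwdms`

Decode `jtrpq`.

cliff

In peanut: p→w is +7, e→m is +8, a→j is +9, n→x is +10 — the shift increases by 1 each position. Letter i (0-indexed) is shifted by i+7, so successive shifts are 7, 8, 9, ….
Undoing it on jtrpq: j−7=c, t−8=l, r−9=i, p−10=f, q−11=f.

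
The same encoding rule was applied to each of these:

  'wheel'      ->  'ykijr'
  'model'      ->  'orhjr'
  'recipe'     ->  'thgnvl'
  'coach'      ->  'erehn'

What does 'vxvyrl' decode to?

In wheel: w→y is +2, h→k is +3, e→i is +4, e→j is +5 — the shift increases by 1 each position. Each letter shifts forward by (position + 2), i.e. 2, 3, 4, … — the shift grows by one for each successive letter.
Decoding vxvyrl: v−2=t, x−3=u, v−4=r, y−5=t, r−6=l, l−7=e.

turtle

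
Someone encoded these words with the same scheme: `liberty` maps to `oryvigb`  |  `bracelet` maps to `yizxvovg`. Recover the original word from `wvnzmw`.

demand

Each letter is replaced by its mirror in the alphabet: a↔z, b↔y, c↔x, and so on (the Atbash cipher).
Undoing it on wvnzmw: w↔d, v↔e, n↔m, z↔a, m↔n, w↔d.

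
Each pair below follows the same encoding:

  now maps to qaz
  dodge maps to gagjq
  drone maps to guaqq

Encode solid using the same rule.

The shift depends on letter class: consonant n→q is +3, but vowel o→a is +12. The rule splits by letter class: vowels +12, consonants +3.
For solid: s(cons)+3=v, o(vowel)+12=a, l(cons)+3=o, i(vowel)+12=u, d(cons)+3=g.

vaoug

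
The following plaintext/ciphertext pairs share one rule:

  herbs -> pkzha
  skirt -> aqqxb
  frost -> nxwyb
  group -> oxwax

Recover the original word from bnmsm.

theme

Shifts by position in herbs: pos 0: h→p (+8), pos 1: e→k (+6), pos 2: r→z (+8), pos 3: b→h (+6) — repeating every 2. The shifts repeat in a cycle of length 2: positions 0,1,… shift by +8, +6, then the pattern repeats.
Undoing it on bnmsm: b−8=t, n−6=h, m−8=e, s−6=m, m−8=e.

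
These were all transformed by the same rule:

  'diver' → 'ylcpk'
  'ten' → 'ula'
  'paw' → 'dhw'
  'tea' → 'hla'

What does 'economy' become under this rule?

ftvuvjl

The output letters match the input read backwards, each shifted +7: diver reversed is revid. Two steps: reverse the string, then apply a Caesar shift of +7.
Applying it to economy: reverse → ymonoce; then shift: y+7=f, m+7=t, o+7=v, n+7=u, o+7=v, c+7=j, e+7=l.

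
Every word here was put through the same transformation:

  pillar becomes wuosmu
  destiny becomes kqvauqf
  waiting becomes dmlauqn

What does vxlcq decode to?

olive

It's a Vigenère-style cipher with numeric key [7,12,3]: position i shifts by key[i mod 3].
Undoing it on vxlcq: v−7=o, x−12=l, l−3=i, c−7=v, q−12=e.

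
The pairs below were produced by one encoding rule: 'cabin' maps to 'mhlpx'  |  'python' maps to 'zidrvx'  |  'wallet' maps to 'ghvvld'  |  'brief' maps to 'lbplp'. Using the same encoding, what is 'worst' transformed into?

The shift depends on letter class: consonant c→m is +10, but vowel a→h is +7. The rule splits by letter class: vowels +7, consonants +10.
On worst: w(cons)+10=g, o(vowel)+7=v, r(cons)+10=b, s(cons)+10=c, t(cons)+10=d.

gvbcd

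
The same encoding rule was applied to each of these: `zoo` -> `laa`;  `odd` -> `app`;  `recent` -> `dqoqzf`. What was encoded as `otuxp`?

child

This is a Caesar cipher with shift 12.
Undoing it on otuxp: o−12=c, t−12=h, u−12=i, x−12=l, p−12=d.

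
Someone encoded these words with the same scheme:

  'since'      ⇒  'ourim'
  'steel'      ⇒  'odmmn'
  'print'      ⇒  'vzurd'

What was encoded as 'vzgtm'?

Each letter's alphabet position (a=0..z=25) is mapped through 15·x+4 mod 26 — an affine cipher.
Undoing it on vzgtm: v(21)→7·(21−4)≡15=p; z(25)→7·(25−4)≡17=r; g(6)→7·(6−4)≡14=o; t(19)→7·(19−4)≡1=b; m(12)→7·(12−4)≡4=e (all mod 26).

probe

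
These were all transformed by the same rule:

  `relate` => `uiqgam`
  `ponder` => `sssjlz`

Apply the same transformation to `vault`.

yezra

Letter i (0-indexed) is shifted by i+3, so successive shifts are 3, 4, 5, ….
Applying it to vault: v+3=y, a+4=e, u+5=z, l+6=r, t+7=a.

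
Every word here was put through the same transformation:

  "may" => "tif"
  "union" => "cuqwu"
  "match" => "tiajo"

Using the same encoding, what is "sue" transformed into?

The shift depends on letter class: consonant m→t is +7, but vowel a→i is +8. Two shifts are in play — +8 for a/e/i/o/u, +7 for every other letter.
Applying it to sue: s(cons)+7=z, u(vowel)+8=c, e(vowel)+8=m.

zcm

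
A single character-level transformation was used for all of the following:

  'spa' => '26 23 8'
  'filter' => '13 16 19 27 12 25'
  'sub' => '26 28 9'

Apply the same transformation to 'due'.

11 28 12

Each letter is replaced by its alphabet position (a=1..z=26) + 7.
On due: d=4→11, u=21→28, e=5→12.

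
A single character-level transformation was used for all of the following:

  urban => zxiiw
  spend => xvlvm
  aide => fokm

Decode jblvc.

event

In urban: u→z is +5, r→x is +6, b→i is +7, a→i is +8 — the shift increases by 1 each position. The shift increases by 1 at each position, starting from +5: 5, 6, 7, ….
Undoing it on jblvc: j−5=e, b−6=v, l−7=e, v−8=n, c−9=t.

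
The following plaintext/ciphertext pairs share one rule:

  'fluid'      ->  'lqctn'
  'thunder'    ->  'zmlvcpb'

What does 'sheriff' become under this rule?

nnqzmpa

The output letters match the input read backwards, each shifted +8: fluid reversed is diulf. The word is reversed, then every letter is shifted forward by 8.
Applying it to sheriff: reverse → ffirehs; then shift: f+8=n, f+8=n, i+8=q, r+8=z, e+8=m, h+8=p, s+8=a.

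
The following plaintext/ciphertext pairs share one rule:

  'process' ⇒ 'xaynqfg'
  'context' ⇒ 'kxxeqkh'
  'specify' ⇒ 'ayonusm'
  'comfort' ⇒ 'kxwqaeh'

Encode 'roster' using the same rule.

zxceqe

In process: p→x is +8, r→a is +9, o→y is +10, c→n is +11 — the shift increases by 1 each position. Each letter shifts forward by (position + 8), i.e. 8, 9, 10, … — the shift grows by one for each successive letter.
On roster: r+8=z, o+9=x, s+10=c, t+11=e, e+12=q, r+13=e.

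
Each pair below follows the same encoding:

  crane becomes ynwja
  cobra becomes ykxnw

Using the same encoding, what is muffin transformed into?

Every letter moves 22 places later in the alphabet, wrapping around z→a.
For muffin: m+22=i, u+22=q, f+22=b, f+22=b, i+22=e, n+22=j.

iqbbej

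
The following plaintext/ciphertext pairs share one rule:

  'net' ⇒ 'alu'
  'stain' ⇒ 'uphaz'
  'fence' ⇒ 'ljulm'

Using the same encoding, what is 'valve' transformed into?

The output letters match the input read backwards, each shifted +7: net reversed is ten. The word is reversed, then every letter is shifted forward by 7.
For valve: reverse → evlav; then shift: e+7=l, v+7=c, l+7=s, a+7=h, v+7=c.

lcshc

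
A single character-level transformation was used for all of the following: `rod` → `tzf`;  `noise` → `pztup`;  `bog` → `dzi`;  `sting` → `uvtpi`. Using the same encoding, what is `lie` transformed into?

The shift depends on letter class: consonant r→t is +2, but vowel o→z is +11. Two shifts are in play — +11 for a/e/i/o/u, +2 for every other letter.
On lie: l(cons)+2=n, i(vowel)+11=t, e(vowel)+11=p.

ntp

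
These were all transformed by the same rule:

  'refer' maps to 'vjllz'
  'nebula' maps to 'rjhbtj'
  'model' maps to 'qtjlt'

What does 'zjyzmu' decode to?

vessel

Each letter shifts forward by (position + 4), i.e. 4, 5, 6, … — the shift grows by one for each successive letter.
Decoding zjyzmu: z−4=v, j−5=e, y−6=s, z−7=s, m−8=e, u−9=l.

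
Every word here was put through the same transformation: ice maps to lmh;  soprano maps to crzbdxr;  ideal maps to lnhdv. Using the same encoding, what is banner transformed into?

The shift depends on letter class: consonant c→m is +10, but vowel i→l is +3. Vowels shift forward by 3 and consonants shift forward by 10.
For banner: b(cons)+10=l, a(vowel)+3=d, n(cons)+10=x, n(cons)+10=x, e(vowel)+3=h, r(cons)+10=b.

ldxxhb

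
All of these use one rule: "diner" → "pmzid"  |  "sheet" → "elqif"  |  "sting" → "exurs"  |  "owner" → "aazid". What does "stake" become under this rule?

Shifts by position in diner: pos 0: d→p (+12), pos 1: i→m (+4), pos 2: n→z (+12), pos 3: e→i (+4) — repeating every 2. A repeating key of period 2 is used — shifts +12, +4 over and over.
Applying it to stake: s+12=e, t+4=x, a+12=m, k+4=o, e+12=q.

exmoq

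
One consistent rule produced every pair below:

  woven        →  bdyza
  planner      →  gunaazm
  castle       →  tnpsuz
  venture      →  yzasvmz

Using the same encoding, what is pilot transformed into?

This is an affine cipher: with a=0,…,z=25, each position x becomes (3x+13) mod 26.
On pilot: p(15)→3·15+13≡6=g; i(8)→3·8+13≡11=l; l(11)→3·11+13≡20=u; o(14)→3·14+13≡3=d; t(19)→3·19+13≡18=s (all mod 26).

gluds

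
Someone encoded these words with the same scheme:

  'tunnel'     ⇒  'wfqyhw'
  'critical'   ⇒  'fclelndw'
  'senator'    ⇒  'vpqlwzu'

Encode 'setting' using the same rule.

A repeating key of period 2 is used — shifts +3, +11 over and over.
For setting: s+3=v, e+11=p, t+3=w, t+11=e, i+3=l, n+11=y, g+3=j.

vpwelyj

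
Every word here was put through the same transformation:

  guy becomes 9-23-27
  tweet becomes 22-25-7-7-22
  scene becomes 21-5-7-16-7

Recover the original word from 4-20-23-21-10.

g is letter #7 and maps to 9: an offset of 2. The number is (letter's place in the alphabet, a=1) + 2.
Decoding 4-20-23-21-10: 4→(4−2)÷1=2=b, 20→(20−2)÷1=18=r, 23→(23−2)÷1=21=u, 21→(21−2)÷1=19=s, 10→(10−2)÷1=8=h.

brush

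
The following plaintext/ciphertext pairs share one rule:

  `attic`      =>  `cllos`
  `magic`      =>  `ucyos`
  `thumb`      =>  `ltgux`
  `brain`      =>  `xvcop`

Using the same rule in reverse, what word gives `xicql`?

beast

a(0)→c(2) and t(19)→l(11) fit y≡21x+2 (mod 26); the inverse of 21 mod 26 is 5. Each letter's alphabet position (a=0..z=25) is mapped through 21·x+2 mod 26 — an affine cipher.
Undoing it on xicql: x(23)→5·(23−2)≡1=b; i(8)→5·(8−2)≡4=e; c(2)→5·(2−2)≡0=a; q(16)→5·(16−2)≡18=s; l(11)→5·(11−2)≡19=t (all mod 26).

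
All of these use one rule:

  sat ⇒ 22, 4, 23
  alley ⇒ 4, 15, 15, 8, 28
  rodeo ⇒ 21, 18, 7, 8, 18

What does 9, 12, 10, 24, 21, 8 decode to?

s is letter #19 and maps to 22: an offset of 3. The number is (letter's place in the alphabet, a=1) + 3.
Reversing it on 9, 12, 10, 24, 21, 8: 9→(9−3)÷1=6=f, 12→(12−3)÷1=9=i, 10→(10−3)÷1=7=g, 24→(24−3)÷1=21=u, 21→(21−3)÷1=18=r, 8→(8−3)÷1=5=e.

figure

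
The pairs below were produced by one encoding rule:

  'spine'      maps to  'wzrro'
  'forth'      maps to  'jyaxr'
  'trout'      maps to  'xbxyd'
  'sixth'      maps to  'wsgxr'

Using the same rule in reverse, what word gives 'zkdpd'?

Shifts by position in spine: pos 0: s→w (+4), pos 1: p→z (+10), pos 2: i→r (+9), pos 3: n→r (+4), pos 4: e→o (+10) — repeating every 3. A repeating key of period 3 is used — shifts +4, +10, +9 over and over.
Decoding zkdpd: z−4=v, k−10=a, d−9=u, p−4=l, d−10=t.

vault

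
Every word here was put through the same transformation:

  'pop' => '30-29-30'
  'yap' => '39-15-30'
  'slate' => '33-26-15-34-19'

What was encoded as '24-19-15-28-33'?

Each letter is replaced by its alphabet position (a=1..z=26) + 14.
Decoding 24-19-15-28-33: 24→(24−14)÷1=10=j, 19→(19−14)÷1=5=e, 15→(15−14)÷1=1=a, 28→(28−14)÷1=14=n, 33→(33−14)÷1=19=s.

jeans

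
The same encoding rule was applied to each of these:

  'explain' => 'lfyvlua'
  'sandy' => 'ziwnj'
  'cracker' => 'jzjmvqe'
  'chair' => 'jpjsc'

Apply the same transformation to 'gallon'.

niuvzz

In explain: e→l is +7, x→f is +8, p→y is +9, l→v is +10 — the shift increases by 1 each position. Each letter shifts forward by (position + 7), i.e. 7, 8, 9, … — the shift grows by one for each successive letter.
Applying it to gallon: g+7=n, a+8=i, l+9=u, l+10=v, o+11=z, n+12=z.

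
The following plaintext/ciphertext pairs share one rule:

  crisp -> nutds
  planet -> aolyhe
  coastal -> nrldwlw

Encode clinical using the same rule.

notylnlo

The shifts repeat in a cycle of length 3: positions 0,1,… shift by +11, +3, +11, then the pattern repeats.
On clinical: c+11=n, l+3=o, i+11=t, n+11=y, i+3=l, c+11=n, a+11=l, l+3=o.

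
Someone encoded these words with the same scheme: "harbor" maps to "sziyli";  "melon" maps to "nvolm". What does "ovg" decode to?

let

Each pair mirrors across the alphabet (h↔s, a↔z, r↔i): positions sum to 25. Each letter is replaced by its mirror in the alphabet: a↔z, b↔y, c↔x, and so on (the Atbash cipher).
Undoing it on ovg: o↔l, v↔e, g↔t.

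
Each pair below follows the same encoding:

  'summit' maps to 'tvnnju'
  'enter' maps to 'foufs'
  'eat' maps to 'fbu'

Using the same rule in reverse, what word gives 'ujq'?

tip

Each letter is shifted forward by 1 in the alphabet (a Caesar shift of +1).
Decoding ujq: u−1=t, j−1=i, q−1=p.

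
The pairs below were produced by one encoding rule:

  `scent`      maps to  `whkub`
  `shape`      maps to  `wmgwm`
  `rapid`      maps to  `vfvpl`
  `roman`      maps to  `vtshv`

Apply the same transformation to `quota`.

In scent: s→w is +4, c→h is +5, e→k is +6, n→u is +7 — the shift increases by 1 each position. Letter i (0-indexed) is shifted by i+4, so successive shifts are 4, 5, 6, ….
Applying it to quota: q+4=u, u+5=z, o+6=u, t+7=a, a+8=i.

uzuai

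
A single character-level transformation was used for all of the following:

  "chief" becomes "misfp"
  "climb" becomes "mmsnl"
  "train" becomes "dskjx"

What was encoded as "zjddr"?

pitch

Shifts by position in chief: pos 0: c→m (+10), pos 1: h→i (+1), pos 2: i→s (+10), pos 3: e→f (+1) — repeating every 2. The shifts repeat in a cycle of length 2: positions 0,1,… shift by +10, +1, then the pattern repeats.
Reversing it on zjddr: z−10=p, j−1=i, d−10=t, d−1=c, r−10=h.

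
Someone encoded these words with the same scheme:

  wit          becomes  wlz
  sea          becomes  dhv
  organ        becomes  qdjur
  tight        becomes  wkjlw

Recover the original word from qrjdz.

wagon

Two steps: reverse the string, then apply a Caesar shift of +3.
Undoing it on qrjdz: shift back: q−3=n, r−3=o, j−3=g, d−3=a, z−3=w → nogaw; then reverse → wagon.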